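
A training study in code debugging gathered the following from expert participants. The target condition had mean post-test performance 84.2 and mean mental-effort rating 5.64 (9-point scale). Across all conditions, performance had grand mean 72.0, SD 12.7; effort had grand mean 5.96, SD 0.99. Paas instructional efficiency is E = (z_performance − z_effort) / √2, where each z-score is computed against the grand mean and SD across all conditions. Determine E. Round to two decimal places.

z_performance = (84.2 − 72.0) / 12.7 = 12.2000 / 12.7 = 0.9606.
z_effort = (5.64 − 5.96) / 0.99 = -0.3200 / 0.99 = -0.3232.
z_P − z_E = 0.9606 − (-0.3232) = 1.2838.
E = 1.2838 / √2 = 1.2838 / 1.41421 = 0.9078 ≈ 0.91.

0.91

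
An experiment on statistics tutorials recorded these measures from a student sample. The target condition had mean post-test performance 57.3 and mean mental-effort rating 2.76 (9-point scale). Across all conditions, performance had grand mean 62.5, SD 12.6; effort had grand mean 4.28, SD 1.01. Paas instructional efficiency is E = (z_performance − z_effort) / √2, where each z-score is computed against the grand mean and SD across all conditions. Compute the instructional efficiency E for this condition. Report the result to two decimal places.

z_performance = (57.3 − 62.5) / 12.6 = -5.2000 / 12.6 = -0.4127.
z_effort = (2.76 − 4.28) / 1.01 = -1.5200 / 1.01 = -1.5050.
z_P − z_E = -0.4127 − (-1.5050) = 1.0923.
E = 1.0923 / √2 = 1.0923 / 1.41421 = 0.7724 ≈ 0.77.

0.77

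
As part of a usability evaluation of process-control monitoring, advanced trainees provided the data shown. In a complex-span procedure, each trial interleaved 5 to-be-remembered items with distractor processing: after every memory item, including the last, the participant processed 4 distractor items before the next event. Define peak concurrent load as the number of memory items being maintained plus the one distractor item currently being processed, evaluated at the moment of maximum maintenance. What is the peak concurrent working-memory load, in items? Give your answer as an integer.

6

Maintenance is greatest during the distractor(s) after memory item 5: all 5 memory items are being held.
One distractor item is concurrently being processed.
Peak concurrent load = 5 + 1 = 6 items.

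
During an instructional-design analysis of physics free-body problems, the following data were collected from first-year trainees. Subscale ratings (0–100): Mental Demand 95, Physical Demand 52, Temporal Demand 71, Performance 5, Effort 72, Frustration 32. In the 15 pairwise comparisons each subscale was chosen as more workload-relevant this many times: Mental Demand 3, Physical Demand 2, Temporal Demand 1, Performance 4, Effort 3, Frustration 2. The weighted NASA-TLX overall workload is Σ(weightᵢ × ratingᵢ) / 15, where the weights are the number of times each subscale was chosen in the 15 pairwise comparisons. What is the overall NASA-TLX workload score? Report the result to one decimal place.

50.7

The tallies are the weights (they sum to 15).
Weighted sum = 3·95 + 2·52 + 1·71 + 4·5 + 3·72 + 2·32
            = 285 + 104 + 71 + 20 + 216 + 64 = 760.
Overall workload = 760 / 15 = 50.6667 ≈ 50.7.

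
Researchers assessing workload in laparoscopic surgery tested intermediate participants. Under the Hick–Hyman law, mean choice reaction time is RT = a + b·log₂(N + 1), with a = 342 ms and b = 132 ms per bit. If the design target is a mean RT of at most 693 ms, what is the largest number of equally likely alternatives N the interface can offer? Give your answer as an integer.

Set 342 + 132·log₂(N + 1) ≤ 693.
log₂(N + 1) ≤ (693 − 342) / 132 = 2.6591.
N + 1 ≤ 2^2.6591 = 6.3164.
N ≤ 5.3164, so the largest integer N is 5.

5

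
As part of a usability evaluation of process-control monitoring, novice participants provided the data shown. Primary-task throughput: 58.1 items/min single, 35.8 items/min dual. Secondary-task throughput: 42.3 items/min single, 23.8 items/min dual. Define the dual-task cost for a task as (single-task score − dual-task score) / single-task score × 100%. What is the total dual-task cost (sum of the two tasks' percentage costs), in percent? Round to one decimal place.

Primary cost = (58.1 − 35.8) / 58.1 × 100% = 38.3821%.
Secondary cost = (42.3 − 23.8) / 42.3 × 100% = 43.7352%.
Total = 38.3821% + 43.7352% = 82.1173% ≈ 82.1%.

82.1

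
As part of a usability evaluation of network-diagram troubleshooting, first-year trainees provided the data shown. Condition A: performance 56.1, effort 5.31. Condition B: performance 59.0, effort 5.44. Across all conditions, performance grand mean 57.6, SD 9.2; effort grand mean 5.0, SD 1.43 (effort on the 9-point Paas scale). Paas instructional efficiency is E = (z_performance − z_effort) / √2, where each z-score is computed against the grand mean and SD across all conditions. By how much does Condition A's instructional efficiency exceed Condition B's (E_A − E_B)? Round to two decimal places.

Condition A: z_P = (56.1 − 57.6)/9.2 = -0.1630; z_E = (5.31 − 5.0)/1.43 = 0.2168; E_A = (-0.1630 − 0.2168)/√2 = -0.2686.
Condition B: z_P = (59.0 − 57.6)/9.2 = 0.1522; z_E = (5.44 − 5.0)/1.43 = 0.3077; E_B = (0.1522 − 0.3077)/√2 = -0.1100.
E_A − E_B = -0.2686 − (-0.1100) = -0.1586 ≈ -0.16.

-0.16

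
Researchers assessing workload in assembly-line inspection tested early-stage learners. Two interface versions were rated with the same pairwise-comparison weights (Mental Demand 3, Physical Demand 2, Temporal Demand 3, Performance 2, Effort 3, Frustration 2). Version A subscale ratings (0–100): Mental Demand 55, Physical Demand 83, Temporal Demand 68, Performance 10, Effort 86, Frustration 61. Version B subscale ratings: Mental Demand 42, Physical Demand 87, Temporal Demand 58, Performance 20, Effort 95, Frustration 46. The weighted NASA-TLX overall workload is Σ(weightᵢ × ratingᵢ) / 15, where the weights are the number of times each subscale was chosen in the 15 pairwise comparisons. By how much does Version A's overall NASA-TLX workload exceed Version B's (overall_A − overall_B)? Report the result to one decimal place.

Version A weighted sum = 3·55 + 2·83 + 3·68 + 2·10 + 3·86 + 2·61 = 165 + 166 + 204 + 20 + 258 + 122 = 935; overall_A = 935/15 = 62.3333.
Version B weighted sum = 3·42 + 2·87 + 3·58 + 2·20 + 3·95 + 2·46 = 126 + 174 + 174 + 40 + 285 + 92 = 891; overall_B = 891/15 = 59.4000.
Difference = 62.3333 − 59.4000 = 2.9333 ≈ 2.9.

2.9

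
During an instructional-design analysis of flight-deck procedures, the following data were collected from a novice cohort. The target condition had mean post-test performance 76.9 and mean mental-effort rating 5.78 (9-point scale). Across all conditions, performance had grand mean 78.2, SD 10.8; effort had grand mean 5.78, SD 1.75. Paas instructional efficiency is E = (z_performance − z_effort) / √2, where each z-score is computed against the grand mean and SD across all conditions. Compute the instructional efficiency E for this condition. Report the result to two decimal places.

-0.09

z_performance = (76.9 − 78.2) / 10.8 = -1.3000 / 10.8 = -0.1204.
z_effort = (5.78 − 5.78) / 1.75 = 0.0000 / 1.75 = 0.0000.
z_P − z_E = -0.1204 − 0.0000 = -0.1204.
E = -0.1204 / √2 = -0.1204 / 1.41421 = -0.0851 ≈ -0.09.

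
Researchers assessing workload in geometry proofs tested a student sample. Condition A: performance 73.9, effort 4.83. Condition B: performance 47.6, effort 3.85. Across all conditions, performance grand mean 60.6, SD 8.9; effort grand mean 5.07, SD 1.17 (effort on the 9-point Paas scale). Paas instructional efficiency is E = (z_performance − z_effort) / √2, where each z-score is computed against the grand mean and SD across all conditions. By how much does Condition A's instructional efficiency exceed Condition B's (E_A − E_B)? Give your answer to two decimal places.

Condition A: z_P = (73.9 − 60.6)/8.9 = 1.4944; z_E = (4.83 − 5.07)/1.17 = -0.2051; E_A = (1.4944 − (-0.2051))/√2 = 1.2017.
Condition B: z_P = (47.6 − 60.6)/8.9 = -1.4607; z_E = (3.85 − 5.07)/1.17 = -1.0427; E_B = (-1.4607 − (-1.0427))/√2 = -0.2956.
E_A − E_B = 1.2017 − (-0.2956) = 1.4973 ≈ 1.50.

1.50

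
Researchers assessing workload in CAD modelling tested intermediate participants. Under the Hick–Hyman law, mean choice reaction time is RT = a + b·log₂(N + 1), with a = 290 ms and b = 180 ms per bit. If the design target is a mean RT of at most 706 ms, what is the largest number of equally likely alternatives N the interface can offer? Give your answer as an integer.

3

Set 290 + 180·log₂(N + 1) ≤ 706.
log₂(N + 1) ≤ (706 − 290) / 180 = 2.3111.
N + 1 ≤ 2^2.3111 = 4.9626.
N ≤ 3.9626, so the largest integer N is 3.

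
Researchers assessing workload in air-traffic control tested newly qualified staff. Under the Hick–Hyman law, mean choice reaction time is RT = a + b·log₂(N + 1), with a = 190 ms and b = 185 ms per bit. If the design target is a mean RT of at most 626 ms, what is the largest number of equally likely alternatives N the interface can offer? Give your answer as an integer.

Set 190 + 185·log₂(N + 1) ≤ 626.
log₂(N + 1) ≤ (626 − 190) / 185 = 2.3568.
N + 1 ≤ 2^2.3568 = 5.1223.
N ≤ 4.1223, so the largest integer N is 4.

4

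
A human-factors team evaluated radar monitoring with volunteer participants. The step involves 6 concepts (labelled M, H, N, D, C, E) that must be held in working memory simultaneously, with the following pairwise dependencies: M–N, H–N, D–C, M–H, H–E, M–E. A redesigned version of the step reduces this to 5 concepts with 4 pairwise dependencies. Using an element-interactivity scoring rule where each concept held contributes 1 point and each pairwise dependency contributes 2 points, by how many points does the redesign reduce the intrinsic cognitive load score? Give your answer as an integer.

Original: 6 × 1 + 6 × 2 = 6 + 12 = 18.
Redesigned: 5 × 1 + 4 × 2 = 5 + 8 = 13.
Reduction = 18 − 13 = 5.

5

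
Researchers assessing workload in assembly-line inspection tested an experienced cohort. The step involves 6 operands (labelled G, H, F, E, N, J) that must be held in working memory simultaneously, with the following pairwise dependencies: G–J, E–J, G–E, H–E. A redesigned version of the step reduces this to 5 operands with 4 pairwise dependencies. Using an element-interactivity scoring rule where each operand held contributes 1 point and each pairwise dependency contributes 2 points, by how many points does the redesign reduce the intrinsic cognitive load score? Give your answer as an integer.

Original: 6 × 1 + 4 × 2 = 6 + 8 = 14.
Redesigned: 5 × 1 + 4 × 2 = 5 + 8 = 13.
Reduction = 14 − 13 = 1.

1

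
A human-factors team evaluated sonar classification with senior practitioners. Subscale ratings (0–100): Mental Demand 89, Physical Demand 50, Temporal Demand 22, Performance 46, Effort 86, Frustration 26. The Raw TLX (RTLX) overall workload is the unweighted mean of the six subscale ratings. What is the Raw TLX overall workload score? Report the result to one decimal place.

Sum of ratings = 89 + 50 + 22 + 46 + 86 + 26 = 319.
RTLX = 319 / 6 = 53.1667 ≈ 53.2.

53.2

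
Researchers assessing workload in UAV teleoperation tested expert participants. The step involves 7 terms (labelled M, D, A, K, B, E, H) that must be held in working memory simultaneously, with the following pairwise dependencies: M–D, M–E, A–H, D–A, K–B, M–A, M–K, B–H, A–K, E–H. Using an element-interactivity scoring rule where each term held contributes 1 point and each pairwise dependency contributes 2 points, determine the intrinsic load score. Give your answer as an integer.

27

Count of terms held simultaneously: 7.
Count of pairwise dependencies listed: 10.
Element contribution: 7 × 1 = 7.
Interaction contribution: 10 × 2 = 20.
Intrinsic load = 7 + 20 = 27.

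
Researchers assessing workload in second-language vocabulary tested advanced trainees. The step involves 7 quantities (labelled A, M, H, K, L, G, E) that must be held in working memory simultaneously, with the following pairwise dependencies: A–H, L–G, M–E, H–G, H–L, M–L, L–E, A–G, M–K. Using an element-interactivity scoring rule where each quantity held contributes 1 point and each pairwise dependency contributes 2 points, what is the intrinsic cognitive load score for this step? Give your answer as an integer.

25

Count of quantities held simultaneously: 7.
Count of pairwise dependencies listed: 9.
Element contribution: 7 × 1 = 7.
Interaction contribution: 9 × 2 = 18.
Intrinsic load = 7 + 18 = 25.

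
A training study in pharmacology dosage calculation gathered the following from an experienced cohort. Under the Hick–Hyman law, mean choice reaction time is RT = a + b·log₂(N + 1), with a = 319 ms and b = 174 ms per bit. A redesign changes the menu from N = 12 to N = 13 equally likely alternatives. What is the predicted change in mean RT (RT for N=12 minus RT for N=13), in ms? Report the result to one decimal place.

-18.6

RT(12) = 319 + 174·log₂(13) = 319 + 174·3.7004 = 962.8696 ms.
RT(13) = 319 + 174·log₂(14) = 319 + 174·3.8074 = 981.4876 ms.
Difference = 962.8696 − 981.4876 = -18.6180 ≈ -18.6 ms.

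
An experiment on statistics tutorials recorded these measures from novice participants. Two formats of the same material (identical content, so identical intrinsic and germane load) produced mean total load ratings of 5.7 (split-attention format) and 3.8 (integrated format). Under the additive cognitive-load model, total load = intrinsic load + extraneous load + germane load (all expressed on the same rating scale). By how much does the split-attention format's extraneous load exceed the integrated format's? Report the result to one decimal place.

1.9

Intrinsic and germane load are equal across formats, so the difference in total load equals the difference in extraneous load.
Extraneous-load difference = 5.7 − 3.8 = 1.9.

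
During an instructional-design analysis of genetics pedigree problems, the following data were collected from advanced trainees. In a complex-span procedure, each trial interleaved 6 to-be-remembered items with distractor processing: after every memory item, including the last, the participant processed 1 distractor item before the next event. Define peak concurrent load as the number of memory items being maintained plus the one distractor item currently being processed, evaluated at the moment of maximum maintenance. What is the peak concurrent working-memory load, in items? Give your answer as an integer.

7

Maintenance is greatest during the distractor(s) after memory item 6: all 6 memory items are being held.
One distractor item is concurrently being processed.
Peak concurrent load = 6 + 1 = 7 items.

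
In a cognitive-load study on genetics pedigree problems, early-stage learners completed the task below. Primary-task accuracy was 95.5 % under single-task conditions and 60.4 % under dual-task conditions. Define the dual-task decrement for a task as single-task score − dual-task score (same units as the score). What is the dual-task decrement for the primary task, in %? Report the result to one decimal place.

35.1

Decrement = 95.5 − 60.4 = 35.1000 % ≈ 35.1 %.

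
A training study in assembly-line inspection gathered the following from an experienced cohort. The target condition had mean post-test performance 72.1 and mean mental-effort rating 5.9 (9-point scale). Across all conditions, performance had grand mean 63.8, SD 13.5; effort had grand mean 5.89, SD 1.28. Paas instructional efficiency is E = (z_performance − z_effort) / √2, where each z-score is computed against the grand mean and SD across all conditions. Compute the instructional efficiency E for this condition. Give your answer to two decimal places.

z_performance = (72.1 − 63.8) / 13.5 = 8.3000 / 13.5 = 0.6148.
z_effort = (5.9 − 5.89) / 1.28 = 0.0100 / 1.28 = 0.0078.
z_P − z_E = 0.6148 − 0.0078 = 0.6070.
E = 0.6070 / √2 = 0.6070 / 1.41421 = 0.4292 ≈ 0.43.

0.43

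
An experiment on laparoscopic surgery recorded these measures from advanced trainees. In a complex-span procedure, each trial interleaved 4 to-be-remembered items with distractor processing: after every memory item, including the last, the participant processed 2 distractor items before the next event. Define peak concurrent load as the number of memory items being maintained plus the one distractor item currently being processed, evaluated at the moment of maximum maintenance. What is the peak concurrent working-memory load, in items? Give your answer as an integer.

Maintenance is greatest during the distractor(s) after memory item 4: all 4 memory items are being held.
One distractor item is concurrently being processed.
Peak concurrent load = 4 + 1 = 5 items.

5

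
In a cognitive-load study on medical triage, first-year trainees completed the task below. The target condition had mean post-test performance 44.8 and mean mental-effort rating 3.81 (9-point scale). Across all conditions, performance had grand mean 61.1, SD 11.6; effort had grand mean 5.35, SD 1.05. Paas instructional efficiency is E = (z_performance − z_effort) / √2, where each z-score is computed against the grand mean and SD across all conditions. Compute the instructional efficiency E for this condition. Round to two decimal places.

z_performance = (44.8 − 61.1) / 11.6 = -16.3000 / 11.6 = -1.4052.
z_effort = (3.81 − 5.35) / 1.05 = -1.5400 / 1.05 = -1.4667.
z_P − z_E = -1.4052 − (-1.4667) = 0.0615.
E = 0.0615 / √2 = 0.0615 / 1.41421 = 0.0435 ≈ 0.04.

0.04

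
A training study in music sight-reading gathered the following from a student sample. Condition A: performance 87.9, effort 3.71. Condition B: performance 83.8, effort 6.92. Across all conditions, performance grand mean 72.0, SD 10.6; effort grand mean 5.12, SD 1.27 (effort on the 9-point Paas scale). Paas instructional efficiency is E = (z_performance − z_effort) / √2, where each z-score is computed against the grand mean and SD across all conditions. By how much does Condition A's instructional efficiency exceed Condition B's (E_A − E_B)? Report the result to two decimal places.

Condition A: z_P = (87.9 − 72.0)/10.6 = 1.5000; z_E = (3.71 − 5.12)/1.27 = -1.1102; E_A = (1.5000 − (-1.1102))/√2 = 1.8457.
Condition B: z_P = (83.8 − 72.0)/10.6 = 1.1132; z_E = (6.92 − 5.12)/1.27 = 1.4173; E_B = (1.1132 − 1.4173)/√2 = -0.2150.
E_A − E_B = 1.8457 − (-0.2150) = 2.0607 ≈ 2.06.

2.06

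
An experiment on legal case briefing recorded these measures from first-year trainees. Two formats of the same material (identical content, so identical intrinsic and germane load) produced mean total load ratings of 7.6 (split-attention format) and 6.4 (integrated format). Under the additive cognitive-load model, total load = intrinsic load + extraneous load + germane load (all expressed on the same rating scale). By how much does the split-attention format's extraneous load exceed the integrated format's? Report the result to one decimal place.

Intrinsic and germane load are equal across formats, so the difference in total load equals the difference in extraneous load.
Extraneous-load difference = 7.6 − 6.4 = 1.2.

1.2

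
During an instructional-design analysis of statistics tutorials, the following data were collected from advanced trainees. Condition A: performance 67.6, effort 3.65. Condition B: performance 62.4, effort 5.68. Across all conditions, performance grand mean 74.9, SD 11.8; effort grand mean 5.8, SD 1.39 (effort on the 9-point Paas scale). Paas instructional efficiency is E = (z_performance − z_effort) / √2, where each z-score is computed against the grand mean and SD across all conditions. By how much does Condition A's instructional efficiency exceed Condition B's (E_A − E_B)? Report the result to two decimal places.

Condition A: z_P = (67.6 − 74.9)/11.8 = -0.6186; z_E = (3.65 − 5.8)/1.39 = -1.5468; E_A = (-0.6186 − (-1.5468))/√2 = 0.6563.
Condition B: z_P = (62.4 − 74.9)/11.8 = -1.0593; z_E = (5.68 − 5.8)/1.39 = -0.0863; E_B = (-1.0593 − (-0.0863))/√2 = -0.6880.
E_A − E_B = 0.6563 − (-0.6880) = 1.3443 ≈ 1.34.

1.34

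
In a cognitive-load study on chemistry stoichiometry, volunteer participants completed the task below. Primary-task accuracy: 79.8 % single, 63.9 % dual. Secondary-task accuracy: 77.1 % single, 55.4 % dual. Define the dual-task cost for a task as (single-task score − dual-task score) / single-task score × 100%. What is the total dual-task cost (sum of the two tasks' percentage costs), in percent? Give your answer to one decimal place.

48.1

Primary cost = (79.8 − 63.9) / 79.8 × 100% = 19.9248%.
Secondary cost = (77.1 − 55.4) / 77.1 × 100% = 28.1453%.
Total = 19.9248% + 28.1453% = 48.0701% ≈ 48.1%.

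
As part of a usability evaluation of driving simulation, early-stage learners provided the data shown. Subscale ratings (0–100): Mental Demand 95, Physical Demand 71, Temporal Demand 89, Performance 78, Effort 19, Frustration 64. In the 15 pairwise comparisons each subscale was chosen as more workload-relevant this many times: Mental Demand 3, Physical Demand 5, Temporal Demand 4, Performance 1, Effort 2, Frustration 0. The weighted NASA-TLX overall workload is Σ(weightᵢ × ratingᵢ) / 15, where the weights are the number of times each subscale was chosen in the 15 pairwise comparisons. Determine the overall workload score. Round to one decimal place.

74.1

The tallies are the weights (they sum to 15).
Weighted sum = 3·95 + 5·71 + 4·89 + 1·78 + 2·19 + 0·64
            = 285 + 355 + 356 + 78 + 38 + 0 = 1112.
Overall workload = 1112 / 15 = 74.1333 ≈ 74.1.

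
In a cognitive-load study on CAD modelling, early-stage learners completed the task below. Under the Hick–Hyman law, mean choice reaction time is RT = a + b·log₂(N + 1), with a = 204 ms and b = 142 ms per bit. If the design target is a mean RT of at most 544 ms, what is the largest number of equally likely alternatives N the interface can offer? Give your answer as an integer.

Set 204 + 142·log₂(N + 1) ≤ 544.
log₂(N + 1) ≤ (544 − 204) / 142 = 2.3944.
N + 1 ≤ 2^2.3944 = 5.2576.
N ≤ 4.2576, so the largest integer N is 4.

4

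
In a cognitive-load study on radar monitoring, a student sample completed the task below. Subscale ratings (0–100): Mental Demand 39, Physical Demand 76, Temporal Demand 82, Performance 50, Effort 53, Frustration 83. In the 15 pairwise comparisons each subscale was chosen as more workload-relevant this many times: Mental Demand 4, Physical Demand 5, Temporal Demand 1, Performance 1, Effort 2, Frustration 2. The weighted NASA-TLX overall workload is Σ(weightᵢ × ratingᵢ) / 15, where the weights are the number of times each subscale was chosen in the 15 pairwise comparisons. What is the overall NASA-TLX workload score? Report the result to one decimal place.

The tallies are the weights (they sum to 15).
Weighted sum = 4·39 + 5·76 + 1·82 + 1·50 + 2·53 + 2·83
            = 156 + 380 + 82 + 50 + 106 + 166 = 940.
Overall workload = 940 / 15 = 62.6667 ≈ 62.7.

62.7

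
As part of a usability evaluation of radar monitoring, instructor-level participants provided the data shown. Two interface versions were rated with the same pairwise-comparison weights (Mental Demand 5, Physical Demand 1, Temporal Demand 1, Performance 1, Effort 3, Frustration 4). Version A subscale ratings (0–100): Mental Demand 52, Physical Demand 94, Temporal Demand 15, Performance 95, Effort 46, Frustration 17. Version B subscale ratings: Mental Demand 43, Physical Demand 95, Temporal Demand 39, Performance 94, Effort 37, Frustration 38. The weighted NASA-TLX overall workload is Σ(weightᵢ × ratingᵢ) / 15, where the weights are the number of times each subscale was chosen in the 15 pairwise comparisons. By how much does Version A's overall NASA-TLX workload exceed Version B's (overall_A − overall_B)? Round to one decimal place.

-2.4

Version A weighted sum = 5·52 + 1·94 + 1·15 + 1·95 + 3·46 + 4·17 = 260 + 94 + 15 + 95 + 138 + 68 = 670; overall_A = 670/15 = 44.6667.
Version B weighted sum = 5·43 + 1·95 + 1·39 + 1·94 + 3·37 + 4·38 = 215 + 95 + 39 + 94 + 111 + 152 = 706; overall_B = 706/15 = 47.0667.
Difference = 44.6667 − 47.0667 = -2.4000 ≈ -2.4.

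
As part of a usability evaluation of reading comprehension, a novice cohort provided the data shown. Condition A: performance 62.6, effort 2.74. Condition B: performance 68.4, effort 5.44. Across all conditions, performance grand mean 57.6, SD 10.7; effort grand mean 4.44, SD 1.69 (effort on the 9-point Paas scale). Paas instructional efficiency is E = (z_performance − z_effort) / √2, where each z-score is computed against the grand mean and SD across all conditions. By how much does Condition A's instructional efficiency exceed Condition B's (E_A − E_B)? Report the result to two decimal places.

0.75

Condition A: z_P = (62.6 − 57.6)/10.7 = 0.4673; z_E = (2.74 − 4.44)/1.69 = -1.0059; E_A = (0.4673 − (-1.0059))/√2 = 1.0417.
Condition B: z_P = (68.4 − 57.6)/10.7 = 1.0093; z_E = (5.44 − 4.44)/1.69 = 0.5917; E_B = (1.0093 − 0.5917)/√2 = 0.2953.
E_A − E_B = 1.0417 − 0.2953 = 0.7464 ≈ 0.75.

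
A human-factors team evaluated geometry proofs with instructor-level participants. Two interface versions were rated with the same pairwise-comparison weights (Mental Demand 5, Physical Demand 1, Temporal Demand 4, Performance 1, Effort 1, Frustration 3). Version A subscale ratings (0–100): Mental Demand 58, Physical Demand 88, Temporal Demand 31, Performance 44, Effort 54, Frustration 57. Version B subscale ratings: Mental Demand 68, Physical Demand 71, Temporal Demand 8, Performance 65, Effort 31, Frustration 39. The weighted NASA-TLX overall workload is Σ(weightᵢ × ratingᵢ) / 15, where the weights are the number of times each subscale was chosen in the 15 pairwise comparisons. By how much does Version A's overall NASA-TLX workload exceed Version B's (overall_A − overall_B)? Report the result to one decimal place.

7.7

Version A weighted sum = 5·58 + 1·88 + 4·31 + 1·44 + 1·54 + 3·57 = 290 + 88 + 124 + 44 + 54 + 171 = 771; overall_A = 771/15 = 51.4000.
Version B weighted sum = 5·68 + 1·71 + 4·8 + 1·65 + 1·31 + 3·39 = 340 + 71 + 32 + 65 + 31 + 117 = 656; overall_B = 656/15 = 43.7333.
Difference = 51.4000 − 43.7333 = 7.6667 ≈ 7.7.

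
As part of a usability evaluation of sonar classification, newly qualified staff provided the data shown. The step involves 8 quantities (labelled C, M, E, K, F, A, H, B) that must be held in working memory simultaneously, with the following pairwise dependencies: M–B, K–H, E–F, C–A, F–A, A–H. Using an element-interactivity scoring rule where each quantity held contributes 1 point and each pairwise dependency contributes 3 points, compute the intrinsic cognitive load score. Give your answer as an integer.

26

Count of quantities held simultaneously: 8.
Count of pairwise dependencies listed: 6.
Element contribution: 8 × 1 = 8.
Interaction contribution: 6 × 3 = 18.
Intrinsic load = 8 + 18 = 26.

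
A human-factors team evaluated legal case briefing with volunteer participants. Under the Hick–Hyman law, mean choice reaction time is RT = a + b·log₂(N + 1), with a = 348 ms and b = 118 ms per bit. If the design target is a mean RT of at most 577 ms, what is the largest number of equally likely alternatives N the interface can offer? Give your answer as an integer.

Set 348 + 118·log₂(N + 1) ≤ 577.
log₂(N + 1) ≤ (577 − 348) / 118 = 1.9407.
N + 1 ≤ 2^1.9407 = 3.8389.
N ≤ 2.8389, so the largest integer N is 2.

2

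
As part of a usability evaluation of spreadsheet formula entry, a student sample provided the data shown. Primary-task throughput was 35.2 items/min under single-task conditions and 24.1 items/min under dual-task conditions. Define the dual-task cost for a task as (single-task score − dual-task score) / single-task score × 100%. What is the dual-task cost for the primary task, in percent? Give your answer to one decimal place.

Cost = (35.2 − 24.1) / 35.2 × 100%
     = 11.1000 / 35.2 × 100% = 31.5341%.
≈ 31.5%.

31.5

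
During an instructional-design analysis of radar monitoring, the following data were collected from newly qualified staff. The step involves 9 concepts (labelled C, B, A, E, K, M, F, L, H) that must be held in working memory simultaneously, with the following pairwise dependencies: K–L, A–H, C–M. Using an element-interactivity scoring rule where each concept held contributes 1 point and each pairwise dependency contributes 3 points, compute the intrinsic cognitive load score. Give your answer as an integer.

Count of concepts held simultaneously: 9.
Count of pairwise dependencies listed: 3.
Element contribution: 9 × 1 = 9.
Interaction contribution: 3 × 3 = 9.
Intrinsic load = 9 + 9 = 18.

18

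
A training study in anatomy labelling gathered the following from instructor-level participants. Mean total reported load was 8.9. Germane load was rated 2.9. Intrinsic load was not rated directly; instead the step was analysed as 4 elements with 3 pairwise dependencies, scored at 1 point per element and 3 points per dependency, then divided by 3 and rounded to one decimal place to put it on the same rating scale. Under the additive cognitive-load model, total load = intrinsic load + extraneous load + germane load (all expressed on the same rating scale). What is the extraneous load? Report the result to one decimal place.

Intrinsic (element-interactivity): (4 × 1 + 3 × 3) / 3 = 13 / 3 = 4.3333 → 4.3.
extraneous load = total − intrinsic − germane
             = 8.9 − 4.3 − 2.9 = 1.7.

1.7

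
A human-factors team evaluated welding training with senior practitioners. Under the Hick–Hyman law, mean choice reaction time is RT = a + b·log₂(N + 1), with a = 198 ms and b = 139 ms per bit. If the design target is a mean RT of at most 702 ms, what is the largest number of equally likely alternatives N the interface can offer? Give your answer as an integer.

Set 198 + 139·log₂(N + 1) ≤ 702.
log₂(N + 1) ≤ (702 − 198) / 139 = 3.6259.
N + 1 ≤ 2^3.6259 = 12.3454.
N ≤ 11.3454, so the largest integer N is 11.

11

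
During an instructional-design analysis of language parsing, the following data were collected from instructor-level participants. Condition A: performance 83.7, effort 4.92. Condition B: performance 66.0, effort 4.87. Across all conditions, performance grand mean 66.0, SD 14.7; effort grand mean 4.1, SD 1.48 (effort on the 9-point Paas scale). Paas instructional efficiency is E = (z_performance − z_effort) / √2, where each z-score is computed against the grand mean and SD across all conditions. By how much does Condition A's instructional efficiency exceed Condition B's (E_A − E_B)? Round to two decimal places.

0.83

Condition A: z_P = (83.7 − 66.0)/14.7 = 1.2041; z_E = (4.92 − 4.1)/1.48 = 0.5541; E_A = (1.2041 − 0.5541)/√2 = 0.4596.
Condition B: z_P = (66.0 − 66.0)/14.7 = 0.0000; z_E = (4.87 − 4.1)/1.48 = 0.5203; E_B = (0.0000 − 0.5203)/√2 = -0.3679.
E_A − E_B = 0.4596 − (-0.3679) = 0.8275 ≈ 0.83.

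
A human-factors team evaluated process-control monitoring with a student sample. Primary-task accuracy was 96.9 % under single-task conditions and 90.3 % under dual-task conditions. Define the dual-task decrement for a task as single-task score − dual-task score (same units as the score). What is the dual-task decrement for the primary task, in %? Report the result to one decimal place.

Decrement = 96.9 − 90.3 = 6.6000 % ≈ 6.6 %.

6.6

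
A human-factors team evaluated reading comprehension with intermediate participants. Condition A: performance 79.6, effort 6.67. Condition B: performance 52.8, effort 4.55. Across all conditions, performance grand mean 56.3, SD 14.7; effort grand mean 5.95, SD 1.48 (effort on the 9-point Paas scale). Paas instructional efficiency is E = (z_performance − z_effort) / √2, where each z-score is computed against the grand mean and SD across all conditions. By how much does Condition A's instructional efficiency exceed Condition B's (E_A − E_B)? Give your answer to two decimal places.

Condition A: z_P = (79.6 − 56.3)/14.7 = 1.5850; z_E = (6.67 − 5.95)/1.48 = 0.4865; E_A = (1.5850 − 0.4865)/√2 = 0.7768.
Condition B: z_P = (52.8 − 56.3)/14.7 = -0.2381; z_E = (4.55 − 5.95)/1.48 = -0.9459; E_B = (-0.2381 − (-0.9459))/√2 = 0.5005.
E_A − E_B = 0.7768 − 0.5005 = 0.2763 ≈ 0.28.

0.28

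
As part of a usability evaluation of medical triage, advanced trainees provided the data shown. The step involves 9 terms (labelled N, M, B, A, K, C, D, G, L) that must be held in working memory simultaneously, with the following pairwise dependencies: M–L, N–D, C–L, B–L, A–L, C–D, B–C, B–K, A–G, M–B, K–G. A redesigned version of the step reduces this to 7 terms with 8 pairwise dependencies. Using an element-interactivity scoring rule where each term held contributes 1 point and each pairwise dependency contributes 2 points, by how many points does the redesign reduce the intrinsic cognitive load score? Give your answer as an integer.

8

Original: 9 × 1 + 11 × 2 = 9 + 22 = 31.
Redesigned: 7 × 1 + 8 × 2 = 7 + 16 = 23.
Reduction = 31 − 23 = 8.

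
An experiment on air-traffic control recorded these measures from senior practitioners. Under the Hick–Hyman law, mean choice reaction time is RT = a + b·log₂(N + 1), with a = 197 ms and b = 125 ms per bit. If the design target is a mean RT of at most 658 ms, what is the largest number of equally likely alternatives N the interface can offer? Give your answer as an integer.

Set 197 + 125·log₂(N + 1) ≤ 658.
log₂(N + 1) ≤ (658 − 197) / 125 = 3.6880.
N + 1 ≤ 2^3.6880 = 12.8884.
N ≤ 11.8884, so the largest integer N is 11.

11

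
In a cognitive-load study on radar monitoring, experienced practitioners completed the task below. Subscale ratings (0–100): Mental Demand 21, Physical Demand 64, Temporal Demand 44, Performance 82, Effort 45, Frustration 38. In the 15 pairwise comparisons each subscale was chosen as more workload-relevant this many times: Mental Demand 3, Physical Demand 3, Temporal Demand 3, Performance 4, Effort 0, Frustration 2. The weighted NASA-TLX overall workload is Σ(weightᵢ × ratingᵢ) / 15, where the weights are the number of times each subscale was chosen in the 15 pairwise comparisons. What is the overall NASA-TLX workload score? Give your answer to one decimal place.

The tallies are the weights (they sum to 15).
Weighted sum = 3·21 + 3·64 + 3·44 + 4·82 + 0·45 + 2·38
            = 63 + 192 + 132 + 328 + 0 + 76 = 791.
Overall workload = 791 / 15 = 52.7333 ≈ 52.7.

52.7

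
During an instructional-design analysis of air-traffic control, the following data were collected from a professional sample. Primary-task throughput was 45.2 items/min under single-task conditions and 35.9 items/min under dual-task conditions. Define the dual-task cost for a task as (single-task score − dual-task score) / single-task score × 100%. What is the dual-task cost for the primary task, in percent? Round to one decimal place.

Cost = (45.2 − 35.9) / 45.2 × 100%
     = 9.3000 / 45.2 × 100% = 20.5752%.
≈ 20.6%.

20.6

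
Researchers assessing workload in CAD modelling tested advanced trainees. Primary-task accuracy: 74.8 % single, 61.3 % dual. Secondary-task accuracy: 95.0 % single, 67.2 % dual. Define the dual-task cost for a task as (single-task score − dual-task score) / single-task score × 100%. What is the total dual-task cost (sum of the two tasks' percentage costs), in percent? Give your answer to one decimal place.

47.3

Primary cost = (74.8 − 61.3) / 74.8 × 100% = 18.0481%.
Secondary cost = (95.0 − 67.2) / 95.0 × 100% = 29.2632%.
Total = 18.0481% + 29.2632% = 47.3113% ≈ 47.3%.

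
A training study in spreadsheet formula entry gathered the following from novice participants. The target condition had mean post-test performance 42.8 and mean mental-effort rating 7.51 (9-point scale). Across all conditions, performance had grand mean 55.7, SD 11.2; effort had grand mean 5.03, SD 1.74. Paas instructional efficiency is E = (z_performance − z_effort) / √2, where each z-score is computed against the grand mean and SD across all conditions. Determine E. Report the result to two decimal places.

z_performance = (42.8 − 55.7) / 11.2 = -12.9000 / 11.2 = -1.1518.
z_effort = (7.51 − 5.03) / 1.74 = 2.4800 / 1.74 = 1.4253.
z_P − z_E = -1.1518 − 1.4253 = -2.5771.
E = -2.5771 / √2 = -2.5771 / 1.41421 = -1.8223 ≈ -1.82.

-1.82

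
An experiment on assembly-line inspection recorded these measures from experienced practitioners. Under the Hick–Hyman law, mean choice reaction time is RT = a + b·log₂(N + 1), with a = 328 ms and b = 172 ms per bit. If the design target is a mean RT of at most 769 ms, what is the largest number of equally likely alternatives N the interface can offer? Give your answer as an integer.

4

Set 328 + 172·log₂(N + 1) ≤ 769.
log₂(N + 1) ≤ (769 − 328) / 172 = 2.5640.
N + 1 ≤ 2^2.5640 = 5.9134.
N ≤ 4.9134, so the largest integer N is 4.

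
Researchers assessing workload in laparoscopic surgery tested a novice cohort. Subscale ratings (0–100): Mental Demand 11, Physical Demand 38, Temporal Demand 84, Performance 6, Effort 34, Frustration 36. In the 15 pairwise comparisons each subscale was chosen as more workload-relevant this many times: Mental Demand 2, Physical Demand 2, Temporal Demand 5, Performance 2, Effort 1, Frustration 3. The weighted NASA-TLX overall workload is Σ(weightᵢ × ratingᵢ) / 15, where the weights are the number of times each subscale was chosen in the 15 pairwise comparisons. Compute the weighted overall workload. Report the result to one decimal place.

The tallies are the weights (they sum to 15).
Weighted sum = 2·11 + 2·38 + 5·84 + 2·6 + 1·34 + 3·36
            = 22 + 76 + 420 + 12 + 34 + 108 = 672.
Overall workload = 672 / 15 = 44.8000 ≈ 44.8.

44.8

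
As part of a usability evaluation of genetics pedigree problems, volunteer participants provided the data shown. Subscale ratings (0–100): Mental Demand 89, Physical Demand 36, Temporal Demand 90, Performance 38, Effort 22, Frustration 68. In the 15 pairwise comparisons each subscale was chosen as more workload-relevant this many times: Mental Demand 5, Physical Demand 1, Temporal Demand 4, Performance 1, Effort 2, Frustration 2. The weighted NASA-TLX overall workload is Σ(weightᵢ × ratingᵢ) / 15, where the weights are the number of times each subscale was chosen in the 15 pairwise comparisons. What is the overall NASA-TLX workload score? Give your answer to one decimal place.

70.6

The tallies are the weights (they sum to 15).
Weighted sum = 5·89 + 1·36 + 4·90 + 1·38 + 2·22 + 2·68
            = 445 + 36 + 360 + 38 + 44 + 136 = 1059.
Overall workload = 1059 / 15 = 70.6000 ≈ 70.6.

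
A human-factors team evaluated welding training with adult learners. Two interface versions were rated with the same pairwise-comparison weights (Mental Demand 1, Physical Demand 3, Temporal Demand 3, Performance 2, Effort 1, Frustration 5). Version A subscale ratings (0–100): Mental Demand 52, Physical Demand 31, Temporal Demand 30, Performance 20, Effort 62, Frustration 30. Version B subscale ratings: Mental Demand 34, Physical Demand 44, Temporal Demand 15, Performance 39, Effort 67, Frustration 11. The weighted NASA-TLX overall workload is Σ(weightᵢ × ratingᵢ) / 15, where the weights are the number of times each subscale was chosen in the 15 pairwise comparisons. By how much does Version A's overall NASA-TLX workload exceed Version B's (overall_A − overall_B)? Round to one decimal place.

5.1

Version A weighted sum = 1·52 + 3·31 + 3·30 + 2·20 + 1·62 + 5·30 = 52 + 93 + 90 + 40 + 62 + 150 = 487; overall_A = 487/15 = 32.4667.
Version B weighted sum = 1·34 + 3·44 + 3·15 + 2·39 + 1·67 + 5·11 = 34 + 132 + 45 + 78 + 67 + 55 = 411; overall_B = 411/15 = 27.4000.
Difference = 32.4667 − 27.4000 = 5.0667 ≈ 5.1.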